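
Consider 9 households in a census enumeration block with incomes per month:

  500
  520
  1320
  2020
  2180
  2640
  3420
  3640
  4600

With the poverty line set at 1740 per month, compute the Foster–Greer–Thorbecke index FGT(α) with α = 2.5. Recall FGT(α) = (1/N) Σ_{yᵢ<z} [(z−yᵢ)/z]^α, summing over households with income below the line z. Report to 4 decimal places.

Below z: 500, 520, 1320 (q = 3 of N = 9).
Relative gaps: (1740−500)/1740 = 0.7126; (1740−520)/1740 = 0.7011; (1740−1320)/1740 = 0.2414.
Raised to α = 2.5: 0.42873; 0.41165; 0.02863.
Sum = 0.869001; FGT(2.5) = 0.869001 / 9 = 0.0966.

0.0966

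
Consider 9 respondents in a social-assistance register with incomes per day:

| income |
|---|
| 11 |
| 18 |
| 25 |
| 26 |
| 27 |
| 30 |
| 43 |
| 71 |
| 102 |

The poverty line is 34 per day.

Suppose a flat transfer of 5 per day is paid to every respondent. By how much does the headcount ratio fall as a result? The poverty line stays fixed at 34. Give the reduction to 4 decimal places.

0.1111

Before: below the line — 11, 18, 25, 26, 27, 30; headcount ratio = 0.666667.
After the 5 transfer: below the line — 16, 23, 30, 31, 32; headcount ratio = 0.555556.
Reduction = 0.666667 − 0.555556 = 0.1111.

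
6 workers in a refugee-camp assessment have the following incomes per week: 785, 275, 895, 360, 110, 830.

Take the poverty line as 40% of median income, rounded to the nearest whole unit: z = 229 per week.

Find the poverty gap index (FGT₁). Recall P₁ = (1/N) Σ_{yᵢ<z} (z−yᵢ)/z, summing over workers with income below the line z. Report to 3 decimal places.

Poor units: 110 (q = 1 of N = 6).
Gap ratios (z−y)/z: (229−110)/229 = 0.5197.
Sum of shortfalls = 0.519651; P₁ averages over all N: 0.519651 / 6 = 0.087.

0.087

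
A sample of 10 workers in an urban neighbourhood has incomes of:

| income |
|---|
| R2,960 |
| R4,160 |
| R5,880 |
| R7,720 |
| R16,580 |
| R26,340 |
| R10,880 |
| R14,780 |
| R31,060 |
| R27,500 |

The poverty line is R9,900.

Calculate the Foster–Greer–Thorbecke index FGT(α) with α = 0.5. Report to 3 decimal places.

0.271

Below the line: R2,960, R4,160, R5,880, R7,720 (q = 4 of N = 10).
Normalized shortfalls: (9900−2960)/9900 = 0.7010; (9900−4160)/9900 = 0.5798; (9900−5880)/9900 = 0.4061; (9900−7720)/9900 = 0.2202.
Raised to α = 0.5: 0.83726; 0.76144; 0.63723; 0.46926.
Sum = 2.705194; FGT(0.5) = 2.705194 / 10 = 0.271.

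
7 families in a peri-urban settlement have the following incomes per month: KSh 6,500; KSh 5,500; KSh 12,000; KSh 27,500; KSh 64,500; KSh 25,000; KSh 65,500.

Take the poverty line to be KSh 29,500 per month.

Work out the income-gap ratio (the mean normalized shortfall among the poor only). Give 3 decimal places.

Poor units: KSh 5,500, KSh 6,500, KSh 12,000, KSh 25,000, KSh 27,500 (q = 5 of N = 7).
Relative gaps: 0.8136, 0.7797, 0.5932, 0.1525, 0.0678; sum = 2.406780.
The income-gap ratio divides by q (the poor only): 2.406780 / 5 = 0.481.

0.481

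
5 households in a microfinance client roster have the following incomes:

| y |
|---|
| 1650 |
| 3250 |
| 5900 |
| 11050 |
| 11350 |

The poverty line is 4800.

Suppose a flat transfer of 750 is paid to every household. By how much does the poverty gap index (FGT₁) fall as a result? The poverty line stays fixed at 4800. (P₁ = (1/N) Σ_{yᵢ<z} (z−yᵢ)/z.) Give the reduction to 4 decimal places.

0.0625

Before: below the line — 1650, 3250; poverty gap index (FGT₁) = 0.195833.
After the 750 transfer: below the line — 2400, 4000; poverty gap index (FGT₁) = 0.133333.
Reduction = 0.195833 − 0.133333 = 0.0625.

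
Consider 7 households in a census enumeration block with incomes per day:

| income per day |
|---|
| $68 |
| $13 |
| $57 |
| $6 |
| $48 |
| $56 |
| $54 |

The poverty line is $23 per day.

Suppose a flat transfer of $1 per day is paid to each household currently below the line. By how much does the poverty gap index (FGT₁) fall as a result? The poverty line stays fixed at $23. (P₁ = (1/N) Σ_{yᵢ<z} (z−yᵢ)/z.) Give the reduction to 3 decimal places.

0.012

Before: below the line — $6, $13; poverty gap index (FGT₁) = 0.16770.
After the $1 transfer: below the line — $7, $14; poverty gap index (FGT₁) = 0.15528.
Reduction = 0.16770 − 0.15528 = 0.012.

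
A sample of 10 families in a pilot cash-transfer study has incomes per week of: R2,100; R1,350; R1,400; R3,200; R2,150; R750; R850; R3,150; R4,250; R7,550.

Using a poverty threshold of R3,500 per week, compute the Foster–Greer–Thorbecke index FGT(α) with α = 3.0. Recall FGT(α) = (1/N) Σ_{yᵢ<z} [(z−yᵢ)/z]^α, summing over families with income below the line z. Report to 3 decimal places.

0.149

Poor units: R750, R850, R1,350, R1,400, R2,100, R2,150, R3,150, R3,200 (q = 8 of N = 10).
Gap ratios (z−y)/z: (3500−750)/3500 = 0.7857; (3500−850)/3500 = 0.7571; (3500−1350)/3500 = 0.6143; (3500−1400)/3500 = 0.6000; (3500−2100)/3500 = 0.4000; (3500−2150)/3500 = 0.3857; (3500−3150)/3500 = 0.1000; (3500−3200)/3500 = 0.0857.
Raised to α = 3.0: 0.48506; 0.43404; 0.23180; 0.21600; 0.06400; 0.05738; 0.00100; 0.00063.
Sum = 1.489915; FGT(3.0) = 1.489915 / 10 = 0.149.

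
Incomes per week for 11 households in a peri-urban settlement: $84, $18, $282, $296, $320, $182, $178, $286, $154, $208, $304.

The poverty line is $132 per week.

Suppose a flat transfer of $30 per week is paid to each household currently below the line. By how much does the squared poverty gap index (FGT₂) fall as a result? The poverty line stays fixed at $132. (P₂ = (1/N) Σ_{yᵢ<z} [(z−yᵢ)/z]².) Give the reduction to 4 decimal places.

Before: below the line — $18, $84; squared poverty gap index (FGT₂) = 0.079827.
After the $30 transfer: below the line — $48, $114; squared poverty gap index (FGT₂) = 0.038505.
Reduction = 0.079827 − 0.038505 = 0.0413.

0.0413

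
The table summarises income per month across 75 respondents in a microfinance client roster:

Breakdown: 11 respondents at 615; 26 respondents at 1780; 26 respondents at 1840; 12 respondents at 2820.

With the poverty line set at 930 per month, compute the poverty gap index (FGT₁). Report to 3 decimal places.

0.050

Below the line: 11×615 (q = 11 of N = 75).
Shortfall ratios: (930−615)/930 = 0.3387 (×11).
Sum of shortfalls = 3.725806; P₁ averages over all N: 3.725806 / 75 = 0.050.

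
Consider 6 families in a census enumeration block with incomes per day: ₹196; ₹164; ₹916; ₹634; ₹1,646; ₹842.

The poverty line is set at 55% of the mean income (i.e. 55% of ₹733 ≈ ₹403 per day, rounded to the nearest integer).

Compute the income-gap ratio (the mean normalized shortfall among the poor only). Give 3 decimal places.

0.553

Below the line: ₹164, ₹196 (q = 2 of N = 6).
Relative gaps: 0.5931, 0.5136; sum = 1.106700.
I averages over the q = 2 poor units only: 1.106700 / 2 = 0.553.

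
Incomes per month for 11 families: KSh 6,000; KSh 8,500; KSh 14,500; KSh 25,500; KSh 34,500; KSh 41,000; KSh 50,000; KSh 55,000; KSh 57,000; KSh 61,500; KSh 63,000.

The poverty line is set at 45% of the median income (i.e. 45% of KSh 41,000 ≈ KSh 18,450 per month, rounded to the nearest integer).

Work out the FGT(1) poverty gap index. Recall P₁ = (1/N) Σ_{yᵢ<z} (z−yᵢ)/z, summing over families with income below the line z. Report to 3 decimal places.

Below the line: KSh 6,000, KSh 8,500, KSh 14,500 (q = 3 of N = 11).
Shortfall ratios: (18450−6000)/18450 = 0.6748; (18450−8500)/18450 = 0.5393; (18450−14500)/18450 = 0.2141.
Σ = 1.428184. Dividing by the full population N = 11 gives P₁ = 0.130.

0.130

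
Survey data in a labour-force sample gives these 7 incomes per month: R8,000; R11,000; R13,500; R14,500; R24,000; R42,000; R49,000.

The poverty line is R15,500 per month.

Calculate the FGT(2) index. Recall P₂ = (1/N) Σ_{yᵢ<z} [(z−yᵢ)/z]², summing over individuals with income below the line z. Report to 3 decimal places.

0.048

Below z: R8,000, R11,000, R13,500, R14,500 (q = 4 of N = 7).
Shortfall ratios: (15500−8000)/15500 = 0.4839; (15500−11000)/15500 = 0.2903; (15500−13500)/15500 = 0.1290; (15500−14500)/15500 = 0.0645.
Squared: 0.2341; 0.0843; 0.0166; 0.0042.
Sum = 0.339230; P₂ = 0.339230 / 7 = 0.048.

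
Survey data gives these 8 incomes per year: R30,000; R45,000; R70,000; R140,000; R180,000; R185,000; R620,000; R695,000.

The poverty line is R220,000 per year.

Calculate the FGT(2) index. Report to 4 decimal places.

Poor units: R30,000, R45,000, R70,000, R140,000, R180,000, R185,000 (q = 6 of N = 8).
Shortfall ratios: (220000−30000)/220000 = 0.8636; (220000−45000)/220000 = 0.7955; (220000−70000)/220000 = 0.6818; (220000−140000)/220000 = 0.3636; (220000−180000)/220000 = 0.1818; (220000−185000)/220000 = 0.1591.
Squared: 0.7459; 0.6327; 0.4649; 0.1322; 0.0331; 0.0253.
Sum = 2.034091; P₂ = 2.034091 / 8 = 0.2543.

0.2543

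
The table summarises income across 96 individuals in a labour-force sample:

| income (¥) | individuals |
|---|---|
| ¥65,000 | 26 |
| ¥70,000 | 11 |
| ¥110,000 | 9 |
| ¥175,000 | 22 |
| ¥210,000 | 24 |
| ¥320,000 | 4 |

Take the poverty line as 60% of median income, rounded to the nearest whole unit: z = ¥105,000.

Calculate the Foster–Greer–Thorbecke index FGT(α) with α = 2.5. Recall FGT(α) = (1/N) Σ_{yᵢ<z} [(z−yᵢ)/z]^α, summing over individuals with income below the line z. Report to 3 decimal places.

0.032

Poor units: 26×¥65,000, 11×¥70,000 (q = 37 of N = 96).
Normalized shortfalls: (105000−65000)/105000 = 0.3810 (×26); (105000−70000)/105000 = 0.3333 (×11).
Raised to α = 2.5: 0.08957 (×26); 0.06415 (×11).
Sum = 3.034546; FGT(2.5) = 3.034546 / 96 = 0.032.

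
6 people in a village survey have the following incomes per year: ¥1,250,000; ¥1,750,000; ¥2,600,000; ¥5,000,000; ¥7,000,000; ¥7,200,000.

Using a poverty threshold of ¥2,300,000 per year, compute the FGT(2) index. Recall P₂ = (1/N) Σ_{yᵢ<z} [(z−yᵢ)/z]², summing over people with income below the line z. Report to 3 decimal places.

Below z: ¥1,250,000, ¥1,750,000 (q = 2 of N = 6).
Normalized shortfalls: (2300000−1250000)/2300000 = 0.4565; (2300000−1750000)/2300000 = 0.2391.
Squared: 0.2084; 0.0572.
Sum = 0.265595; P₂ = 0.265595 / 6 = 0.044.

0.044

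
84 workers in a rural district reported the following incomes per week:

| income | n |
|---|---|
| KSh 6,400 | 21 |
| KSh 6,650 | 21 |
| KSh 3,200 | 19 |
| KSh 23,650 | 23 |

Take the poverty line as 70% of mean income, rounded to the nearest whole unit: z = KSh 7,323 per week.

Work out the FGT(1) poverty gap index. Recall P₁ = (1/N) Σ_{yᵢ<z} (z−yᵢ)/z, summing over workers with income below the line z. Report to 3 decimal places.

0.182

Below the line: 19×KSh 3,200, 21×KSh 6,400, 21×KSh 6,650 (q = 61 of N = 84).
Gap ratios (z−y)/z: (7323−3200)/7323 = 0.5630 (×19); (7323−6400)/7323 = 0.1260 (×21); (7323−6650)/7323 = 0.0919 (×21).
Sum of shortfalls = 15.274205; P₁ averages over all N: 15.274205 / 84 = 0.182.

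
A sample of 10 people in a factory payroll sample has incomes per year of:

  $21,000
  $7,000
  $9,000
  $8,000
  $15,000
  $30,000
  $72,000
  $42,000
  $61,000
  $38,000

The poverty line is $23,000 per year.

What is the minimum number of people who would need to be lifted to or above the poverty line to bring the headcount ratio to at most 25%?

3

Currently q = 5 of N = 10 are below the line (H = 0.500).
A headcount ratio of at most 25% allows at most ⌊0.25 × 10⌋ = 2 poor people.
So at least 5 − 2 = 3 must be lifted.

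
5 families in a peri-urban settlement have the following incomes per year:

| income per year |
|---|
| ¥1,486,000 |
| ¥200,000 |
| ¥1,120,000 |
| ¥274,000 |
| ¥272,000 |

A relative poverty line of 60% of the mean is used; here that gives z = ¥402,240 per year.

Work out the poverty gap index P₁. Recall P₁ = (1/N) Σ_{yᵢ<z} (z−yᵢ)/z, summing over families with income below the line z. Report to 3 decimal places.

0.229

Below z: ¥200,000, ¥272,000, ¥274,000 (q = 3 of N = 5).
Normalized shortfalls: (402240−200000)/402240 = 0.5028; (402240−272000)/402240 = 0.3238; (402240−274000)/402240 = 0.3188.
Sum of shortfalls = 1.145386; P₁ averages over all N: 1.145386 / 5 = 0.229.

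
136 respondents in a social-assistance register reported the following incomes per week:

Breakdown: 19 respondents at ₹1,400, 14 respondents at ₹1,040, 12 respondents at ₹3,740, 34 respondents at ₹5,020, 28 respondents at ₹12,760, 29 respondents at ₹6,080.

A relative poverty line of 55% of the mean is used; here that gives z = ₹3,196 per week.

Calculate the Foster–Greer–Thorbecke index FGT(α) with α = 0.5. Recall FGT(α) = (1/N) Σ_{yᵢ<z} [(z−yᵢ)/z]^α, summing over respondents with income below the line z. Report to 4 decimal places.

Poor units: 14×₹1,040, 19×₹1,400 (q = 33 of N = 136).
Gap ratios (z−y)/z: (3196−1040)/3196 = 0.6746 (×14); (3196−1400)/3196 = 0.5620 (×19).
Raised to α = 0.5: 0.82134 (×14); 0.74963 (×19).
Sum = 25.741770; FGT(0.5) = 25.741770 / 136 = 0.1893.

0.1893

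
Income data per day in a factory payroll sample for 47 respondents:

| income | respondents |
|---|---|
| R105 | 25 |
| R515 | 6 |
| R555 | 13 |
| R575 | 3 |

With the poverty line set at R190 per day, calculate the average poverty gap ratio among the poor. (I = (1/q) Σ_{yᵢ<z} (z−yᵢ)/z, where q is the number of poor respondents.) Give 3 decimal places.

0.447

Below the line: 25×R105 (q = 25 of N = 47).
Relative gaps: 0.4474 (×25); sum = 11.184211.
I averages over the q = 25 poor units only: 11.184211 / 25 = 0.447.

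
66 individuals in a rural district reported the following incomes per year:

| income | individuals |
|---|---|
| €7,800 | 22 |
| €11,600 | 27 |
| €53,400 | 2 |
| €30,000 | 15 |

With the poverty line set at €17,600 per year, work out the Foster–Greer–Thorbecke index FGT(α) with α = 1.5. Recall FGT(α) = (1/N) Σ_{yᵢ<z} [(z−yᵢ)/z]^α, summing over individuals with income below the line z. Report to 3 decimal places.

Incomes under z: 22×€7,800, 27×€11,600 (q = 49 of N = 66).
Gap ratios (z−y)/z: (17600−7800)/17600 = 0.5568 (×22); (17600−11600)/17600 = 0.3409 (×27).
Raised to α = 1.5: 0.41550 (×22); 0.19905 (×27).
Sum = 14.515277; FGT(1.5) = 14.515277 / 66 = 0.220.

0.220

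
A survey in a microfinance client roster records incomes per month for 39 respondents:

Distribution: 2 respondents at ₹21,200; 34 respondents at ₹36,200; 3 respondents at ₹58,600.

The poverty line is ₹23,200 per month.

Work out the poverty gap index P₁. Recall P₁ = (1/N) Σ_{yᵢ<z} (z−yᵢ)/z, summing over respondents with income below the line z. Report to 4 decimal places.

0.0044

Below z: 2×₹21,200 (q = 2 of N = 39).
Shortfall ratios: (23200−21200)/23200 = 0.0862 (×2).
Σ = 0.172414. Dividing by the full population N = 39 gives P₁ = 0.0044.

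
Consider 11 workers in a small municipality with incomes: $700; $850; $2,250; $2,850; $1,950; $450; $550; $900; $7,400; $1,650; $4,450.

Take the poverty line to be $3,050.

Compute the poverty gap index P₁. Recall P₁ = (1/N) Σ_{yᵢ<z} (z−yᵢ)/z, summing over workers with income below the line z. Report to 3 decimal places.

0.456

Below the line: $450, $550, $700, $850, $900, $1,650, $1,950, $2,250, $2,850 (q = 9 of N = 11).
Shortfall ratios: (3050−450)/3050 = 0.8525; (3050−550)/3050 = 0.8197; (3050−700)/3050 = 0.7705; (3050−850)/3050 = 0.7213; (3050−900)/3050 = 0.7049; (3050−1650)/3050 = 0.4590; (3050−1950)/3050 = 0.3607; (3050−2250)/3050 = 0.2623; (3050−2850)/3050 = 0.0656.
Σ = 5.016393. Dividing by the full population N = 11 gives P₁ = 0.456.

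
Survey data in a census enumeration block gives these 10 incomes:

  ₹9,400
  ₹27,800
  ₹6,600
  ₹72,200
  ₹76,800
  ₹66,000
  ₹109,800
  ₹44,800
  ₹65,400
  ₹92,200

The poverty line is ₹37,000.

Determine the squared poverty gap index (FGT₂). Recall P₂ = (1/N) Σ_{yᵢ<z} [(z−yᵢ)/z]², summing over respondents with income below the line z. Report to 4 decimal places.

0.1293

Below the line: ₹6,600, ₹9,400, ₹27,800 (q = 3 of N = 10).
Relative gaps: (37000−6600)/37000 = 0.8216; (37000−9400)/37000 = 0.7459; (37000−27800)/37000 = 0.2486.
Squared: 0.6751; 0.5564; 0.0618.
Sum = 1.293324; P₂ = 1.293324 / 10 = 0.1293.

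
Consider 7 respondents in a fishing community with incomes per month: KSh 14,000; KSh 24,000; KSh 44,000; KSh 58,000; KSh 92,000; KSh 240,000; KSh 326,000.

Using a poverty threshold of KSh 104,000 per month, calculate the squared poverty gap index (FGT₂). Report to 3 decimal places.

Below z: KSh 14,000, KSh 24,000, KSh 44,000, KSh 58,000, KSh 92,000 (q = 5 of N = 7).
Relative gaps: (104000−14000)/104000 = 0.8654; (104000−24000)/104000 = 0.7692; (104000−44000)/104000 = 0.5769; (104000−58000)/104000 = 0.4423; (104000−92000)/104000 = 0.1154.
Squared: 0.7489; 0.5917; 0.3328; 0.1956; 0.0133.
Sum = 1.882396; P₂ = 1.882396 / 7 = 0.269.

0.269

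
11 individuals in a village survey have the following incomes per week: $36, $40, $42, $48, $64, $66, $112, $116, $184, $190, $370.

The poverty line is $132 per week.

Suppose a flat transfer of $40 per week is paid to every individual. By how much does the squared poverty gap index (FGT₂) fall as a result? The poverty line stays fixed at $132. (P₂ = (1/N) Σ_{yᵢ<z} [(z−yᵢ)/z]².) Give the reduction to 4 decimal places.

0.1604

Before: below the line — $36, $40, $42, $48, $64, $66, $112, $116; squared poverty gap index (FGT₂) = 0.221596.
After the $40 transfer: below the line — $76, $80, $82, $88, $104, $106; squared poverty gap index (FGT₂) = 0.061232.
Reduction = 0.221596 − 0.061232 = 0.1604.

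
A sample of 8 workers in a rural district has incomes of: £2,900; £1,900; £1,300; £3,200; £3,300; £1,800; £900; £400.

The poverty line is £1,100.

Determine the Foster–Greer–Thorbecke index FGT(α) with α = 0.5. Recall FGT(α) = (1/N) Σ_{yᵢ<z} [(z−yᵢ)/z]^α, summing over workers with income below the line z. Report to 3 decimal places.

Below z: £400, £900 (q = 2 of N = 8).
Normalized shortfalls: (1100−400)/1100 = 0.6364; (1100−900)/1100 = 0.1818.
Raised to α = 0.5: 0.79772; 0.42640.
Sum = 1.224125; FGT(0.5) = 1.224125 / 8 = 0.153.

0.153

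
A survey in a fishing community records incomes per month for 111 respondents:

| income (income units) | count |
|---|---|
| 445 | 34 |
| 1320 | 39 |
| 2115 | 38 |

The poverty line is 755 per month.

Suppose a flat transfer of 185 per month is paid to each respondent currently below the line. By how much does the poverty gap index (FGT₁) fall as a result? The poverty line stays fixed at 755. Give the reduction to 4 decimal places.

0.0751

Before: below the line — 34×445; poverty gap index (FGT₁) = 0.125768.
After the 185 transfer: below the line — 34×630; poverty gap index (FGT₁) = 0.050713.
Reduction = 0.125768 − 0.050713 = 0.0751.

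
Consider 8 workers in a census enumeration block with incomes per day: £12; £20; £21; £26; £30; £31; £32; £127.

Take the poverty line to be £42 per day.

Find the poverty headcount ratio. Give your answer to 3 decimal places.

7 of the 8 workers have income below £42.
H = 7/8 = 0.875.

0.875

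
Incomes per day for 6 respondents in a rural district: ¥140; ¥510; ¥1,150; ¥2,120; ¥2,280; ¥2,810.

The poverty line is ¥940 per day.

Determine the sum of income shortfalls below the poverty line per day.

Below the line: ¥140, ¥510 (q = 2 of N = 6).
Individual gaps: 940−140 = 800; 940−510 = 430.
Aggregate gap = ¥1,230.

¥1,230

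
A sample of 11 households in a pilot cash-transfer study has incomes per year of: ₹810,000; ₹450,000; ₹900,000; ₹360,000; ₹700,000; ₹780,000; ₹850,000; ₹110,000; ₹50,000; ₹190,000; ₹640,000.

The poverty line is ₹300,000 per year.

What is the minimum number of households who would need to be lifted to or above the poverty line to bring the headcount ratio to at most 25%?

1

3 of the 11 households are poor, so H = 3/11 = 0.273.
A headcount ratio of at most 25% allows at most ⌊0.25 × 11⌋ = 2 poor households.
So at least 3 − 2 = 1 must be lifted.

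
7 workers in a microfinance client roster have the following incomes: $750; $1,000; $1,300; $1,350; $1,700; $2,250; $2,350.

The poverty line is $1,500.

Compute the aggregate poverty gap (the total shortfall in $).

Below the line: $750, $1,000, $1,300, $1,350 (q = 4 of N = 7).
Individual gaps: 1500−750 = 750; 1500−1000 = 500; 1500−1300 = 200; 1500−1350 = 150.
Aggregate gap = $1,600.

$1,600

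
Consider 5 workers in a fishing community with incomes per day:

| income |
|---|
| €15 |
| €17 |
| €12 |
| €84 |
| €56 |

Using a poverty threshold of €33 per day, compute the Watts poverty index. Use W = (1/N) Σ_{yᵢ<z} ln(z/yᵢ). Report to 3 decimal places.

0.493

Below the line: €12, €15, €17 (q = 3 of N = 5).
Log gaps: ln(33/12) = 1.0116; ln(33/15) = 0.7885; ln(33/17) = 0.6633.
W = 2.463352 / 5 = 0.493.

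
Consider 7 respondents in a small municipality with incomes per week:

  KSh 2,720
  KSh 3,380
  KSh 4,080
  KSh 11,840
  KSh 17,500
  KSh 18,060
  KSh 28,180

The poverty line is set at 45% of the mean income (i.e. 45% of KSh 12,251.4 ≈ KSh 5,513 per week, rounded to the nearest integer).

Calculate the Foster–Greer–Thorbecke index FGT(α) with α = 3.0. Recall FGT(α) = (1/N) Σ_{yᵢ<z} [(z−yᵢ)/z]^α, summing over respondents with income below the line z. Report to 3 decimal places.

Below z: KSh 2,720, KSh 3,380, KSh 4,080 (q = 3 of N = 7).
Shortfall ratios: (5513−2720)/5513 = 0.5066; (5513−3380)/5513 = 0.3869; (5513−4080)/5513 = 0.2599.
Raised to α = 3.0: 0.13003; 0.05792; 0.01756.
Sum = 0.205511; FGT(3.0) = 0.205511 / 7 = 0.029.

0.029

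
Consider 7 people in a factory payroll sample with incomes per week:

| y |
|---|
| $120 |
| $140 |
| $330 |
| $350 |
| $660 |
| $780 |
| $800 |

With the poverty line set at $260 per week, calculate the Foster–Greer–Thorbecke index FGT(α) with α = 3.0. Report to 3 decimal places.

Poor units: $120, $140 (q = 2 of N = 7).
Normalized shortfalls: (260−120)/260 = 0.5385; (260−140)/260 = 0.4615.
Raised to α = 3.0: 0.15612; 0.09832.
Sum = 0.254438; FGT(3.0) = 0.254438 / 7 = 0.036.

0.036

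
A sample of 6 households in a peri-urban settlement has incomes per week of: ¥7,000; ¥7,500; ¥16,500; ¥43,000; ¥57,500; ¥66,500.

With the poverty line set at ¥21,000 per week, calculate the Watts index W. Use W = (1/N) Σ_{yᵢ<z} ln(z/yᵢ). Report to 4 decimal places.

0.3949

Poor units: ¥7,000, ¥7,500, ¥16,500 (q = 3 of N = 6).
Log shortfalls: ln(21000/7000) = 1.0986; ln(21000/7500) = 1.0296; ln(21000/16500) = 0.2412.
W = 2.369394 / 6 = 0.3949.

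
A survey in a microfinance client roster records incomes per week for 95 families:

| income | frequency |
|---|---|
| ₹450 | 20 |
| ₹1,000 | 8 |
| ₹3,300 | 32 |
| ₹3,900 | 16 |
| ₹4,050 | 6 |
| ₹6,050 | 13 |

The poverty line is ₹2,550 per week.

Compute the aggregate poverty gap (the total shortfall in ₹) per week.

Below the line: 20×₹450, 8×₹1,000 (q = 28 of N = 95).
Individual gaps: 20×(2550−450) = 42000; 8×(2550−1000) = 12400.
Aggregate gap = ₹54,400.

₹54,400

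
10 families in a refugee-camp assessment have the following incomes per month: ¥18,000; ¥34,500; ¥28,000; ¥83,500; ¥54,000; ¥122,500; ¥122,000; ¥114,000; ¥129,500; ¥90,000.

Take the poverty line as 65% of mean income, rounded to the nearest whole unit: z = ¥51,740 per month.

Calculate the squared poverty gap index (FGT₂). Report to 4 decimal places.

Below z: ¥18,000, ¥28,000, ¥34,500 (q = 3 of N = 10).
Normalized shortfalls: (51740−18000)/51740 = 0.6521; (51740−28000)/51740 = 0.4588; (51740−34500)/51740 = 0.3332.
Squared: 0.4252; 0.2105; 0.1110.
Sum = 0.746796; P₂ = 0.746796 / 10 = 0.0747.

0.0747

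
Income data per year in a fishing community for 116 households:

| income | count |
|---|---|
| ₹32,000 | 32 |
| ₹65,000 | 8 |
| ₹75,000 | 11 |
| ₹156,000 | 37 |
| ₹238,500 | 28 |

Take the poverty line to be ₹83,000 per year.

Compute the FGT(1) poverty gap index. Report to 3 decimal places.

Poor units: 32×₹32,000, 8×₹65,000, 11×₹75,000 (q = 51 of N = 116).
Relative gaps: (83000−32000)/83000 = 0.6145 (×32); (83000−65000)/83000 = 0.2169 (×8); (83000−75000)/83000 = 0.0964 (×11).
Sum of shortfalls = 22.457831; P₁ averages over all N: 22.457831 / 116 = 0.194.

0.194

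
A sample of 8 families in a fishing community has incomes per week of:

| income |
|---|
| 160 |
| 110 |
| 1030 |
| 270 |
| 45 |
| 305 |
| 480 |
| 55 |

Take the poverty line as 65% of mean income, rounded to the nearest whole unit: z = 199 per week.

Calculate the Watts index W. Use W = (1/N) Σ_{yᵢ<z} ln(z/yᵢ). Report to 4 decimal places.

Below z: 45, 55, 110, 160 (q = 4 of N = 8).
ln(z/y) terms: ln(199/45) = 1.4866; ln(199/55) = 1.2860; ln(199/110) = 0.5928; ln(199/160) = 0.2181.
W = 3.583569 / 8 = 0.4479.

0.4479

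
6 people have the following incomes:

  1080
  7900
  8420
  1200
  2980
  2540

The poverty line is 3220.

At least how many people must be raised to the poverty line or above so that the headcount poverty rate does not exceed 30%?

3

Currently q = 4 of N = 6 are below the line (H = 0.667).
A headcount ratio of at most 30% allows at most ⌊0.30 × 6⌋ = 1 poor people.
So at least 4 − 1 = 3 must be lifted.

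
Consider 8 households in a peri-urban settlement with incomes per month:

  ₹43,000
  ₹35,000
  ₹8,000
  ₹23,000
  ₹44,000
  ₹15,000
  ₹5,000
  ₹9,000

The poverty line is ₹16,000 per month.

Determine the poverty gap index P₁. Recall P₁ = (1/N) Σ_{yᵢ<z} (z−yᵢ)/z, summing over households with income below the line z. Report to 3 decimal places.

Incomes under z: ₹5,000, ₹8,000, ₹9,000, ₹15,000 (q = 4 of N = 8).
Normalized shortfalls: (16000−5000)/16000 = 0.6875; (16000−8000)/16000 = 0.5000; (16000−9000)/16000 = 0.4375; (16000−15000)/16000 = 0.0625.
Sum of shortfalls = 1.687500; P₁ averages over all N: 1.687500 / 8 = 0.211.

0.211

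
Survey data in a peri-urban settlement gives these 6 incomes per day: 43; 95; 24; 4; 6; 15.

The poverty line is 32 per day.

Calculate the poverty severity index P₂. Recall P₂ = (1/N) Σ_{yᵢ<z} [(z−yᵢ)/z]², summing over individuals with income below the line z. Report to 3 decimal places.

Below z: 4, 6, 15, 24 (q = 4 of N = 6).
Shortfall ratios: (32−4)/32 = 0.8750; (32−6)/32 = 0.8125; (32−15)/32 = 0.5312; (32−24)/32 = 0.2500.
Squared: 0.7656; 0.6602; 0.2822; 0.0625.
Sum = 1.770508; P₂ = 1.770508 / 6 = 0.295.

0.295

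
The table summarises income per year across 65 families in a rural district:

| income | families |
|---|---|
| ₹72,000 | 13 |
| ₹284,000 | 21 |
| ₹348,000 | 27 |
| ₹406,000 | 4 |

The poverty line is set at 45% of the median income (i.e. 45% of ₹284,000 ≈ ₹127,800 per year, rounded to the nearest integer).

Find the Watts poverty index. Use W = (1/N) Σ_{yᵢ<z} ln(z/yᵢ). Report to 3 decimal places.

0.115

Below z: 13×₹72,000 (q = 13 of N = 65).
ln(z/y) terms: ln(127800/72000) = 0.5738 (×13).
W = 7.459405 / 65 = 0.115.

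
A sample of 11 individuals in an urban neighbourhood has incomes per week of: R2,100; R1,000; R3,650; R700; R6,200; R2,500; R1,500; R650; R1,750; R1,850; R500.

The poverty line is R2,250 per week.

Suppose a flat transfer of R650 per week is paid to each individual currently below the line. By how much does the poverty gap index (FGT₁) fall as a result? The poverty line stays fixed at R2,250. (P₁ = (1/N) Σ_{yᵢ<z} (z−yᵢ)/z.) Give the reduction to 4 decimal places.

Before: below the line — R500, R650, R700, R1,000, R1,500, R1,750, R1,850, R2,100; poverty gap index (FGT₁) = 0.321212.
After the R650 transfer: below the line — R1,150, R1,300, R1,350, R1,650, R2,150; poverty gap index (FGT₁) = 0.147475.
Reduction = 0.321212 − 0.147475 = 0.1737.

0.1737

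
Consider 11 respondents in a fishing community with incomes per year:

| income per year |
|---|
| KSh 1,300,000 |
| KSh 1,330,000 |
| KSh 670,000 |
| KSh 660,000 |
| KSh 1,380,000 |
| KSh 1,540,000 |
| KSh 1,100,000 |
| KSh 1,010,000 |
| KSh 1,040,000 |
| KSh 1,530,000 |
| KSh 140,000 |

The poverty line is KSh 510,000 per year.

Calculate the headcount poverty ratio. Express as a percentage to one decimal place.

1 of the 11 respondents have income below KSh 510,000.
H = 1/11 = 9.1%.

9.1%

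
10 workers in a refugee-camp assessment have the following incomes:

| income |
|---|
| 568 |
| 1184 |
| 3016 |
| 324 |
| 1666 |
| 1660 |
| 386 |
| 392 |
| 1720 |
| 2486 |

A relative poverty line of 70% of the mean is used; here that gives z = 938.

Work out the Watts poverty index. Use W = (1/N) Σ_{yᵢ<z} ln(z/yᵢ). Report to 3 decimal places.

0.333

Poor units: 324, 386, 392, 568 (q = 4 of N = 10).
Log gaps: ln(938/324) = 1.0630; ln(938/386) = 0.8879; ln(938/392) = 0.8725; ln(938/568) = 0.5016.
W = 3.325036 / 10 = 0.333.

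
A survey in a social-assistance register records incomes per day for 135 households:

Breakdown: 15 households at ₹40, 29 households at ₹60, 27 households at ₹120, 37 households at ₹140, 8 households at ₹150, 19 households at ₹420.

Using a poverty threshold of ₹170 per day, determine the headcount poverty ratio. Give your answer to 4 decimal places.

116 of the 135 households have income below ₹170.
H = 116/135 = 0.8593.

0.8593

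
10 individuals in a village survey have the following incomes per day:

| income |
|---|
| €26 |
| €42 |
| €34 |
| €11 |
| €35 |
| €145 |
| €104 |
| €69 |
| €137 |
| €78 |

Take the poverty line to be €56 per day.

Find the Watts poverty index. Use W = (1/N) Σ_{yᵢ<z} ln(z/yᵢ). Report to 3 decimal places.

Incomes under z: €11, €26, €34, €35, €42 (q = 5 of N = 10).
Log gaps: ln(56/11) = 1.6275; ln(56/26) = 0.7673; ln(56/34) = 0.4990; ln(56/35) = 0.4700; ln(56/42) = 0.2877.
W = 3.651388 / 10 = 0.365.

0.365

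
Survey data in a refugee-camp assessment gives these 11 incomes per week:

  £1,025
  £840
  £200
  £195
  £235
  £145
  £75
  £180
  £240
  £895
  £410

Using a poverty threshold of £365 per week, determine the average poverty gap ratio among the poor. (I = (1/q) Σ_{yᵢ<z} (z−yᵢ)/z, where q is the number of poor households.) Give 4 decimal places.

0.5029

Below z: £75, £145, £180, £195, £200, £235, £240 (q = 7 of N = 11).
Shortfall ratios (z−y)/z: 0.7945, 0.6027, 0.5068, 0.4658, 0.4521, 0.3562, 0.3425; sum = 3.520548.
The income-gap ratio divides by q (the poor only): 3.520548 / 7 = 0.5029.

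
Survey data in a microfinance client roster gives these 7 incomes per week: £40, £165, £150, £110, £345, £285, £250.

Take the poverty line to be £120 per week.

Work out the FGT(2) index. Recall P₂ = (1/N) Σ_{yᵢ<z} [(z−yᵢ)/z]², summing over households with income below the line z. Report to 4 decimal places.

0.0645

Below z: £40, £110 (q = 2 of N = 7).
Relative gaps: (120−40)/120 = 0.6667; (120−110)/120 = 0.0833.
Squared: 0.4444; 0.0069.
Sum = 0.451389; P₂ = 0.451389 / 7 = 0.0645.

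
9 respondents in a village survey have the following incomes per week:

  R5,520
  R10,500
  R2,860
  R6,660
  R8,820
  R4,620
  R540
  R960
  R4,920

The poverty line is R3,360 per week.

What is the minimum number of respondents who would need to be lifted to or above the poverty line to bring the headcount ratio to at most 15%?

2

Currently q = 3 of N = 9 are below the line (H = 0.333).
A headcount ratio of at most 15% allows at most ⌊0.15 × 9⌋ = 1 poor respondents.
So at least 3 − 1 = 2 must be lifted.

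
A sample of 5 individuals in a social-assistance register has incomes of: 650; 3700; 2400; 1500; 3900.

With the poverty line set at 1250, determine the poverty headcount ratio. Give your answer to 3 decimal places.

1 of the 5 individuals have income below 1250.
H = 1/5 = 0.200.

0.200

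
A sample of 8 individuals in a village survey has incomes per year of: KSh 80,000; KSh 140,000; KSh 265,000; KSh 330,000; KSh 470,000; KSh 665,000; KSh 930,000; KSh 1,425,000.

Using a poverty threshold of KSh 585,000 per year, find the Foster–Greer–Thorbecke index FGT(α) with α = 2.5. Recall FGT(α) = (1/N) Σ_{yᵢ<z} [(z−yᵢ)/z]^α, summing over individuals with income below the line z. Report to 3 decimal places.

Below z: KSh 80,000, KSh 140,000, KSh 265,000, KSh 330,000, KSh 470,000 (q = 5 of N = 8).
Relative gaps: (585000−80000)/585000 = 0.8632; (585000−140000)/585000 = 0.7607; (585000−265000)/585000 = 0.5470; (585000−330000)/585000 = 0.4359; (585000−470000)/585000 = 0.1966.
Raised to α = 2.5: 0.69237; 0.50467; 0.22130; 0.12545; 0.01713.
Sum = 1.560927; FGT(2.5) = 1.560927 / 8 = 0.195.

0.195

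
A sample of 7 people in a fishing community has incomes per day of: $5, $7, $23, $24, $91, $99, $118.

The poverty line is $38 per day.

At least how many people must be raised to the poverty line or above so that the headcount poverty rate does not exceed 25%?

4 of the 7 people are poor, so H = 4/7 = 0.571.
A headcount ratio of at most 25% allows at most ⌊0.25 × 7⌋ = 1 poor people.
So at least 4 − 1 = 3 must be lifted.

3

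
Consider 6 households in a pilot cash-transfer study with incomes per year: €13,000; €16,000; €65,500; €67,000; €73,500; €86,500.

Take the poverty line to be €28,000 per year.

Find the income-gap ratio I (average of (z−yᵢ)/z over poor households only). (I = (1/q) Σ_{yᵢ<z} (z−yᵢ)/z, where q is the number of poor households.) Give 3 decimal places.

Below the line: €13,000, €16,000 (q = 2 of N = 6).
Relative gaps: 0.5357, 0.4286; sum = 0.964286.
The income-gap ratio divides by q (the poor only): 0.964286 / 2 = 0.482.

0.482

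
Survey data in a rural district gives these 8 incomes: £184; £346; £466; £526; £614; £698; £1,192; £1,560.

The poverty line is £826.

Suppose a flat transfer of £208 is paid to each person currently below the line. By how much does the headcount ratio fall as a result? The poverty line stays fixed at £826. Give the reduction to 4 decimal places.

0.1250

Before: below the line — £184, £346, £466, £526, £614, £698; headcount ratio = 0.750000.
After the £208 transfer: below the line — £392, £554, £674, £734, £822; headcount ratio = 0.625000.
Reduction = 0.750000 − 0.625000 = 0.1250.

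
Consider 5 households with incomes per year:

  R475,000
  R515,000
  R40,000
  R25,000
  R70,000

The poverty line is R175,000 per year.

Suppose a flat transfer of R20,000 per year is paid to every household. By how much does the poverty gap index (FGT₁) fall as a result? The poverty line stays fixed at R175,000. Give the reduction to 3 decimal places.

Before: below the line — R25,000, R40,000, R70,000; poverty gap index (FGT₁) = 0.44571.
After the R20,000 transfer: below the line — R45,000, R60,000, R90,000; poverty gap index (FGT₁) = 0.37714.
Reduction = 0.44571 − 0.37714 = 0.069.

0.069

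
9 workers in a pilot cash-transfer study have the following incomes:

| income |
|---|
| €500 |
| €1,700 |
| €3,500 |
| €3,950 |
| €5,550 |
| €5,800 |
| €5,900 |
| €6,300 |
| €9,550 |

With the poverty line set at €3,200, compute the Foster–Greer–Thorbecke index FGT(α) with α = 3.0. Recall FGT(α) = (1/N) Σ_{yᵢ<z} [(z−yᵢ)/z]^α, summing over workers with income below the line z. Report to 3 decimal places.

Below the line: €500, €1,700 (q = 2 of N = 9).
Shortfall ratios: (3200−500)/3200 = 0.8438; (3200−1700)/3200 = 0.4688.
Raised to α = 3.0: 0.60068; 0.10300.
Sum = 0.703674; FGT(3.0) = 0.703674 / 9 = 0.078.

0.078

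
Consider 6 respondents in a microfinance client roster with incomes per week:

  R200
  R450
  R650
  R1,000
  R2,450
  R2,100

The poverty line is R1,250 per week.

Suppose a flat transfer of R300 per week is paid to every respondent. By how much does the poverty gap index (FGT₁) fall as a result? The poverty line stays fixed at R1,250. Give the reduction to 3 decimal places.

0.153

Before: below the line — R200, R450, R650, R1,000; poverty gap index (FGT₁) = 0.36000.
After the R300 transfer: below the line — R500, R750, R950; poverty gap index (FGT₁) = 0.20667.
Reduction = 0.36000 − 0.20667 = 0.153.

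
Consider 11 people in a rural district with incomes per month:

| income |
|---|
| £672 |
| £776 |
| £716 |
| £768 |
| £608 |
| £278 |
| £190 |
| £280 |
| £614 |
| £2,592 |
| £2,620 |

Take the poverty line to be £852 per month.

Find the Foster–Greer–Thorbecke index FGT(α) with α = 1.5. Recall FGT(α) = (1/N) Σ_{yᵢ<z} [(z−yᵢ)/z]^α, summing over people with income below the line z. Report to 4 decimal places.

Below z: £190, £278, £280, £608, £614, £672, £716, £768, £776 (q = 9 of N = 11).
Relative gaps: (852−190)/852 = 0.7770; (852−278)/852 = 0.6737; (852−280)/852 = 0.6714; (852−608)/852 = 0.2864; (852−614)/852 = 0.2793; (852−672)/852 = 0.2113; (852−716)/852 = 0.1596; (852−768)/852 = 0.0986; (852−776)/852 = 0.0892.
Raised to α = 1.5: 0.68490; 0.55298; 0.55009; 0.15326; 0.14764; 0.09711; 0.06377; 0.03096; 0.02664.
Sum = 2.307350; FGT(1.5) = 2.307350 / 11 = 0.2098.

0.2098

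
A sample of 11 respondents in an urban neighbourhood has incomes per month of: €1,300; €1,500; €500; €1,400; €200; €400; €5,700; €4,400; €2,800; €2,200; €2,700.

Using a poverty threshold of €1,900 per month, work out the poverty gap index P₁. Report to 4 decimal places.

0.2919

Below z: €200, €400, €500, €1,300, €1,400, €1,500 (q = 6 of N = 11).
Relative gaps: (1900−200)/1900 = 0.8947; (1900−400)/1900 = 0.7895; (1900−500)/1900 = 0.7368; (1900−1300)/1900 = 0.3158; (1900−1400)/1900 = 0.2632; (1900−1500)/1900 = 0.2105.
Sum of shortfalls = 3.210526; P₁ averages over all N: 3.210526 / 11 = 0.2919.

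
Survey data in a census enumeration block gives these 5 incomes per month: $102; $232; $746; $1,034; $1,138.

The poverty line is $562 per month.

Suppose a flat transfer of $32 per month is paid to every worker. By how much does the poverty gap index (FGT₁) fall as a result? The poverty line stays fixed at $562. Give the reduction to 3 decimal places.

Before: below the line — $102, $232; poverty gap index (FGT₁) = 0.28114.
After the $32 transfer: below the line — $134, $264; poverty gap index (FGT₁) = 0.25836.
Reduction = 0.28114 − 0.25836 = 0.023.

0.023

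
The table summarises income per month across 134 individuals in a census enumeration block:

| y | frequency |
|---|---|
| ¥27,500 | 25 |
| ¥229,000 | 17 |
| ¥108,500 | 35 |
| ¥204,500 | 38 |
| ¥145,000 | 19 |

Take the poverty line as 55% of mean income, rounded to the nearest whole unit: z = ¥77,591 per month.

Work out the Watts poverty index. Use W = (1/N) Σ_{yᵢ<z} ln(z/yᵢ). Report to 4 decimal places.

0.1935

Below the line: 25×¥27,500 (q = 25 of N = 134).
Log shortfalls: ln(77591/27500) = 1.0373 (×25).
W = 25.931636 / 134 = 0.1935.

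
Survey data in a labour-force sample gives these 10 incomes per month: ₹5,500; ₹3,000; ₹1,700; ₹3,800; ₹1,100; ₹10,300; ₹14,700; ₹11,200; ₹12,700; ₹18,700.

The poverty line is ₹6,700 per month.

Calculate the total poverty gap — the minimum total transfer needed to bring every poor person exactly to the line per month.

Below the line: ₹1,100, ₹1,700, ₹3,000, ₹3,800, ₹5,500 (q = 5 of N = 10).
Individual gaps: 6700−1100 = 5600; 6700−1700 = 5000; 6700−3000 = 3700; 6700−3800 = 2900; 6700−5500 = 1200.
Aggregate gap = ₹18,400.

₹18,400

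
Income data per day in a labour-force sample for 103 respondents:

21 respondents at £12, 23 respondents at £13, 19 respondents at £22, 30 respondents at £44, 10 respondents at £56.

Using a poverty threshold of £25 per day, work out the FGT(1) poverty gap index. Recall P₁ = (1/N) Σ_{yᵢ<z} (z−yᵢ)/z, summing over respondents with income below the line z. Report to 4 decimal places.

0.2353

Below the line: 21×£12, 23×£13, 19×£22 (q = 63 of N = 103).
Relative gaps: (25−12)/25 = 0.5200 (×21); (25−13)/25 = 0.4800 (×23); (25−22)/25 = 0.1200 (×19).
Sum of shortfalls = 24.240000; P₁ averages over all N: 24.240000 / 103 = 0.2353.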